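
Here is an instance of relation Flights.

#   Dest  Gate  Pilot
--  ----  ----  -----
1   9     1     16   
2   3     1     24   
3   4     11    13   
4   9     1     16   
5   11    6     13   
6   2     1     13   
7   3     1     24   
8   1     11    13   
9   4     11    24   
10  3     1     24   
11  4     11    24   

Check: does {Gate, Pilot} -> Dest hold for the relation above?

No

(Gate=1, Pilot=16): rows 1, 4 → Dest = 9, 9 ✓
(Gate=1, Pilot=24): rows 2, 7, 10 → Dest = 3, 3, 3 ✓
(Gate=11, Pilot=13): rows 3, 8 → Dest takes values {4, 1} — violation
(Gate=6, Pilot=13): row 5 → Dest = 11 ✓
(Gate=1, Pilot=13): row 6 → Dest = 2 ✓
(Gate=11, Pilot=24): rows 9, 11 → Dest = 4, 4 ✓
Two rows agree on {Gate, Pilot} but differ on Dest, so {Gate, Pilot} -> Dest does not hold.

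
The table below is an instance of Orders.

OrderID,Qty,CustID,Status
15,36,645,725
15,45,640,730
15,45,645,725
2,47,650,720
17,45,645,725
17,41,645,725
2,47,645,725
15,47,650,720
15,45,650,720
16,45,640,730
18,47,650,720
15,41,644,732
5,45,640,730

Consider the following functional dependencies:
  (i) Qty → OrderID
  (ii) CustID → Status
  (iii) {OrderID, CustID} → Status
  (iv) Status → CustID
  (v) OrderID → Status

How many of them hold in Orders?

(i) Qty → OrderID: Qty=45: 6 rows → OrderID takes values {15, 17, 16, 5} — violation; Qty=47: 4 rows → OrderID takes values {2, 15, 18} — violation; Qty=41: 2 rows → OrderID takes values {17, 15} — violation — fails.
(ii) CustID → Status: every LHS value maps to a single RHS value — holds.
(iii) {OrderID, CustID} → Status: every LHS value maps to a single RHS value — holds.
(iv) Status → CustID: every LHS value maps to a single RHS value — holds.
(v) OrderID → Status: OrderID=15: 6 rows → Status takes values {725, 730, 720, 732} — violation; OrderID=2: 2 rows → Status takes values {720, 725} — violation — fails.
3 of the 5 dependencies hold.

3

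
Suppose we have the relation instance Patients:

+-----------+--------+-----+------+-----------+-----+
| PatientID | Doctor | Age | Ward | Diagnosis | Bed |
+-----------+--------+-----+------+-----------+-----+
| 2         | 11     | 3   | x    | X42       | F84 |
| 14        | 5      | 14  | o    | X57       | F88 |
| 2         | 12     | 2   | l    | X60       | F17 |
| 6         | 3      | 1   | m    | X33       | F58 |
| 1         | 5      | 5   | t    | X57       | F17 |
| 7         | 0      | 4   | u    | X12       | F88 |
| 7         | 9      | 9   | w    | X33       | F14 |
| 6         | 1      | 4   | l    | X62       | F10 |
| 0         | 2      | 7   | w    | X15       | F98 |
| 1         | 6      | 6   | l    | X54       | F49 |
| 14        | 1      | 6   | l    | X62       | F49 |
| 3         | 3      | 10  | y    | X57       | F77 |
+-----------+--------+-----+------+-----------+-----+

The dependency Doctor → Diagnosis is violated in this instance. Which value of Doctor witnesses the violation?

3

Doctor=11: 1 row → Diagnosis = X42 ✓
Doctor=5: 2 rows → Diagnosis = X57, X57 ✓
Doctor=12: 1 row → Diagnosis = X60 ✓
Doctor=3: 2 rows → Diagnosis takes values {X33, X57} — violation
Doctor=0: 1 row → Diagnosis = X12 ✓
Doctor=9: 1 row → Diagnosis = X33 ✓
Doctor=1: 2 rows → Diagnosis = X62, X62 ✓
Doctor=2: 1 row → Diagnosis = X15 ✓
Doctor=6: 1 row → Diagnosis = X54 ✓
The only Doctor value with inconsistent Diagnosis is Doctor=3.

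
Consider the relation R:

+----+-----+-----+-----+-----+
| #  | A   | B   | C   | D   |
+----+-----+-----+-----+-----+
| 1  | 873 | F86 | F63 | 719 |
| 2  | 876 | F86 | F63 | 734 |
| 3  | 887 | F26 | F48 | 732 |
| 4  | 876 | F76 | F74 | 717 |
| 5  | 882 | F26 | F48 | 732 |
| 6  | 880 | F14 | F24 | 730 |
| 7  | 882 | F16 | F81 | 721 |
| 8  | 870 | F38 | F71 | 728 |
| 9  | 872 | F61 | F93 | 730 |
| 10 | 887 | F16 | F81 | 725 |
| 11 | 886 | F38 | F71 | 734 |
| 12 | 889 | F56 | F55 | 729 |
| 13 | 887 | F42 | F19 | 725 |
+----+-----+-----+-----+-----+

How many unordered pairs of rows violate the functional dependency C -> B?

0

C=F63: all 2 rows agree on B — 0 pairs.
C=F48: all 2 rows agree on B — 0 pairs.
C=F81: all 2 rows agree on B — 0 pairs.
C=F71: all 2 rows agree on B — 0 pairs.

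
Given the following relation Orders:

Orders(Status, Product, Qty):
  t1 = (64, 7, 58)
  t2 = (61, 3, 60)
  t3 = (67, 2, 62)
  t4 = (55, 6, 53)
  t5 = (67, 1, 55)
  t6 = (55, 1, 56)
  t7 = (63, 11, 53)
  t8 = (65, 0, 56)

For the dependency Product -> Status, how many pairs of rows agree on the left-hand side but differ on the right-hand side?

1

Product=1: violating pairs (5,6) — 1 pair.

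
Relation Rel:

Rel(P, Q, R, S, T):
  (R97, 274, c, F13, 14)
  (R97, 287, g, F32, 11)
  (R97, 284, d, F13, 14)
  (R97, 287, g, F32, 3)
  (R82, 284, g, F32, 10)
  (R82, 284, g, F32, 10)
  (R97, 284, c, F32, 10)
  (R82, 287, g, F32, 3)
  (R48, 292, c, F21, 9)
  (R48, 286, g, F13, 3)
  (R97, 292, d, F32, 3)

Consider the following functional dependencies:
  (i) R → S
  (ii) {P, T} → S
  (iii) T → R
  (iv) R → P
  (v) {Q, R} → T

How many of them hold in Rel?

1

(i) R → S: R=c: 3 rows → S takes values {F13, F32, F21} — violation; R=g: 6 rows → S takes values {F32, F13} — violation; R=d: 2 rows → S takes values {F13, F32} — violation — fails.
(ii) {P, T} → S: every LHS value maps to a single RHS value — holds.
(iii) T → R: T=14: 2 rows → R takes values {c, d} — violation; T=3: 4 rows → R takes values {g, d} — violation; T=10: 3 rows → R takes values {g, c} — violation — fails.
(iv) R → P: R=c: 3 rows → P takes values {R97, R48} — violation; R=g: 6 rows → P takes values {R97, R82, R48} — violation — fails.
(v) {Q, R} → T: (Q=287, R=g): 3 rows → T takes values {11, 3} — violation — fails.
1 of the 5 dependencies holds.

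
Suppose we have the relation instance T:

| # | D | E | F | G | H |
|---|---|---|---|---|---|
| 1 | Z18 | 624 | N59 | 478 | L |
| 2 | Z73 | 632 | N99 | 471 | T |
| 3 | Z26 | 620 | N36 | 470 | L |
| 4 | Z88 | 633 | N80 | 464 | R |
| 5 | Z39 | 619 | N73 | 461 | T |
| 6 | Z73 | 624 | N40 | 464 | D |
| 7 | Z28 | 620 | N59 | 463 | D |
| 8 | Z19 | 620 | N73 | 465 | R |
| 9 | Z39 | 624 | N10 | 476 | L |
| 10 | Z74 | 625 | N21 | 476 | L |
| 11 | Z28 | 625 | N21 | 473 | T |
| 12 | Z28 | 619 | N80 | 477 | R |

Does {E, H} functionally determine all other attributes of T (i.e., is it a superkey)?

No

Rows 1 and 9 have the same {E, H} value (E=624, H=L) but are distinct tuples, so {E, H} does not determine every attribute — not a superkey.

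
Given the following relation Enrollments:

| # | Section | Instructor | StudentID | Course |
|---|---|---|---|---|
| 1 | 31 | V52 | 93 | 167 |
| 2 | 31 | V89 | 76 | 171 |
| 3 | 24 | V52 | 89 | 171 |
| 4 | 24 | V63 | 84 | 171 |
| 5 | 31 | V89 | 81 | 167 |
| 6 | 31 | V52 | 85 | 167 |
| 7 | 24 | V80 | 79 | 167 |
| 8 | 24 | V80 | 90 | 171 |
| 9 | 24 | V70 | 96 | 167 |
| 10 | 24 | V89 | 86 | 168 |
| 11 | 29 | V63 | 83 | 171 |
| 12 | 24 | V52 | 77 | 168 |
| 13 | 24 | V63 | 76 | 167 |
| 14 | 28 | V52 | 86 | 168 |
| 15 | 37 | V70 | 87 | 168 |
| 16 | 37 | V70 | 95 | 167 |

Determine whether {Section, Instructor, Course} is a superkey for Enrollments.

Rows 1 and 6 have the same {Section, Instructor, Course} value (Section=31, Instructor=V52, Course=167) but are distinct tuples, so {Section, Instructor, Course} does not determine every attribute — not a superkey.

No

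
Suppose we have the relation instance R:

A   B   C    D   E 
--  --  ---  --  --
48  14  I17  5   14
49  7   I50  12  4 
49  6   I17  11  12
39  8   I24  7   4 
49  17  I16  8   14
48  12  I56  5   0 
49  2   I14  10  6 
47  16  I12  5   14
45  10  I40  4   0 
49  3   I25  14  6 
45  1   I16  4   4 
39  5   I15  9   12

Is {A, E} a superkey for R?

Two distinct rows share (A=49, E=6), so {A, E} does not determine every attribute — not a superkey.

No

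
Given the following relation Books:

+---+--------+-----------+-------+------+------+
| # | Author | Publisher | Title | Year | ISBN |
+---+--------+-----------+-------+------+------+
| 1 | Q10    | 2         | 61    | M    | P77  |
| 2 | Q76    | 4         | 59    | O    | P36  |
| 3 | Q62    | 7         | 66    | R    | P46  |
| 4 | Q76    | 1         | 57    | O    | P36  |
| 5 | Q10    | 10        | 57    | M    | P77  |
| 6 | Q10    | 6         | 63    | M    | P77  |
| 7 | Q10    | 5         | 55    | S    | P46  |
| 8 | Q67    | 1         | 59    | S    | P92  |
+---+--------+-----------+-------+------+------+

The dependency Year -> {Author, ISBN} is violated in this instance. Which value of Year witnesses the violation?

Year=M: rows 1, 5, 6 → {Author,ISBN} = (Q10, P77), (Q10, P77), (Q10, P77) ✓
Year=O: rows 2, 4 → {Author,ISBN} = (Q76, P36), (Q76, P36) ✓
Year=R: row 3 → {Author,ISBN} = (Q62, P46) ✓
Year=S: rows 7, 8 → {Author,ISBN} takes values {(Q10, P46), (Q67, P92)} — violation
The only Year value with inconsistent RHS is Year=S.

S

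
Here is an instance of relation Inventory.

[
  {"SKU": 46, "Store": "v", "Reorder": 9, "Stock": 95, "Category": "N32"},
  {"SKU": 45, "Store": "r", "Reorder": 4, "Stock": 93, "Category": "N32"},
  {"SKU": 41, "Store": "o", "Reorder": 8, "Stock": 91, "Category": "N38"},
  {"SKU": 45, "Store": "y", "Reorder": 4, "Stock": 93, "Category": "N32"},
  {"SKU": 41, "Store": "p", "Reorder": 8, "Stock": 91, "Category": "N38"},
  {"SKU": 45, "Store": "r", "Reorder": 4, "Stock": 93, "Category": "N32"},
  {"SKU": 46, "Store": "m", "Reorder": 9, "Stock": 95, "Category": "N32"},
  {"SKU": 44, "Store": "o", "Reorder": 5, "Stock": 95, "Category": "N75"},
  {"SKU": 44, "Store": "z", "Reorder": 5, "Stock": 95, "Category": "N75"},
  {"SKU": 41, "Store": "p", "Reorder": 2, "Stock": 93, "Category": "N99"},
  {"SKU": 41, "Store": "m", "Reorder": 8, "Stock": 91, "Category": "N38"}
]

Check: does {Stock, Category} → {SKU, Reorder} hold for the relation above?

(Stock=95, Category=N32): 2 rows → {SKU,Reorder} = (46, 9), (46, 9) ✓
(Stock=93, Category=N32): 3 rows → {SKU,Reorder} = (45, 4), (45, 4), (45, 4) ✓
(Stock=91, Category=N38): 3 rows → {SKU,Reorder} = (41, 8), (41, 8), (41, 8) ✓
(Stock=95, Category=N75): 2 rows → {SKU,Reorder} = (44, 5), (44, 5) ✓
(Stock=93, Category=N99): 1 row → {SKU,Reorder} = (41, 2) ✓
Every {Stock, Category} value is associated with a single {SKU, Reorder} value, so {Stock, Category} → {SKU, Reorder} holds.

Yes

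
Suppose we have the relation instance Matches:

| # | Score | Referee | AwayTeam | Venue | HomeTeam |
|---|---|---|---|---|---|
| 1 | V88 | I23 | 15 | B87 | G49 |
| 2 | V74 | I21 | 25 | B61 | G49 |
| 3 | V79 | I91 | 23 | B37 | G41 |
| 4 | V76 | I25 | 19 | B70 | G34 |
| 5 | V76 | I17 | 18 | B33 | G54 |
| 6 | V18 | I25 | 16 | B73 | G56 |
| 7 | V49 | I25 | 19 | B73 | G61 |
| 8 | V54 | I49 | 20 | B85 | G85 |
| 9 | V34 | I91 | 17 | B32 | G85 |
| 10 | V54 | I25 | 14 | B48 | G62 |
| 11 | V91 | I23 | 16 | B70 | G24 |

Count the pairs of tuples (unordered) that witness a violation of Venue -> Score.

Venue=B70: violating pairs (4,11) — 1 pair.
Venue=B73: violating pairs (6,7) — 1 pair.

2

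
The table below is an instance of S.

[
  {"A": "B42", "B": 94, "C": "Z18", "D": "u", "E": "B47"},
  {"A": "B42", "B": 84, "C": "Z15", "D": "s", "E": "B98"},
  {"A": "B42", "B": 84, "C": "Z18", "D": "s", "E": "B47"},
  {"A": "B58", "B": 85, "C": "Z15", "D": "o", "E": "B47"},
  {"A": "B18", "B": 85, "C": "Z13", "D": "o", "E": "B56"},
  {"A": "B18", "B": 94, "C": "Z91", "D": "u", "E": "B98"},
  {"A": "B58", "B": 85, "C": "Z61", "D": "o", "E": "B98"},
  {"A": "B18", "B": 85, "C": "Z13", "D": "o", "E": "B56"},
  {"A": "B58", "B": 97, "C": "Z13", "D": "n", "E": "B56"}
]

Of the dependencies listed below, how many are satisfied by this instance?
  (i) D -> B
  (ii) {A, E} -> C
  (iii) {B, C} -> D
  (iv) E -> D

3

(i) D -> B: every LHS value maps to a single RHS value — holds.
(ii) {A, E} -> C: every LHS value maps to a single RHS value — holds.
(iii) {B, C} -> D: every LHS value maps to a single RHS value — holds.
(iv) E -> D: E=B47: 3 rows → D takes values {u, s, o} — violation; E=B98: 3 rows → D takes values {s, u, o} — violation; E=B56: 3 rows → D takes values {o, n} — violation — fails.
3 of the 4 dependencies hold.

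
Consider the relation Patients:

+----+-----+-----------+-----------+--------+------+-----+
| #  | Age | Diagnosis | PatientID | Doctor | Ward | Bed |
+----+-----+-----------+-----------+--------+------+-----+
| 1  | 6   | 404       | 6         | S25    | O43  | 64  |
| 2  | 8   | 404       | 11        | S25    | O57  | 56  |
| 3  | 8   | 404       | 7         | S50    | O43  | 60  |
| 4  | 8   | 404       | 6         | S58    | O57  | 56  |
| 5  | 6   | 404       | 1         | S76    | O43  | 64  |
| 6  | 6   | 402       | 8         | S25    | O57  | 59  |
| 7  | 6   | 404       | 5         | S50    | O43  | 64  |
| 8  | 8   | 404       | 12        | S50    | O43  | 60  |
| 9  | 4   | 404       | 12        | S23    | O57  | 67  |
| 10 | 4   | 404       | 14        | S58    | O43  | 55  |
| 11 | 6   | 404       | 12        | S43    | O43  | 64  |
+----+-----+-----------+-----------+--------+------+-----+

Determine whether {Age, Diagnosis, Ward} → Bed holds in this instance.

(Age=6, Diagnosis=404, Ward=O43): rows 1, 5, 7, 11 → Bed = 64, 64, 64, 64 ✓
(Age=8, Diagnosis=404, Ward=O57): rows 2, 4 → Bed = 56, 56 ✓
(Age=8, Diagnosis=404, Ward=O43): rows 3, 8 → Bed = 60, 60 ✓
(Age=6, Diagnosis=402, Ward=O57): row 6 → Bed = 59 ✓
(Age=4, Diagnosis=404, Ward=O57): row 9 → Bed = 67 ✓
(Age=4, Diagnosis=404, Ward=O43): row 10 → Bed = 55 ✓
Every {Age, Diagnosis, Ward} value is associated with a single Bed value, so {Age, Diagnosis, Ward} → Bed holds.

Yes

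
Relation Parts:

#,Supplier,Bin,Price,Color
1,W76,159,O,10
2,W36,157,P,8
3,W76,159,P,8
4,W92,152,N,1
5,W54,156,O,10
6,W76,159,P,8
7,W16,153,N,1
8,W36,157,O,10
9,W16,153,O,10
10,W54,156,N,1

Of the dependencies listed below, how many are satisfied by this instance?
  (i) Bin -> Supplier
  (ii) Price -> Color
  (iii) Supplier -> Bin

3

(i) Bin -> Supplier: every LHS value maps to a single RHS value — holds.
(ii) Price -> Color: every LHS value maps to a single RHS value — holds.
(iii) Supplier -> Bin: every LHS value maps to a single RHS value — holds.
3 of the 3 dependencies hold.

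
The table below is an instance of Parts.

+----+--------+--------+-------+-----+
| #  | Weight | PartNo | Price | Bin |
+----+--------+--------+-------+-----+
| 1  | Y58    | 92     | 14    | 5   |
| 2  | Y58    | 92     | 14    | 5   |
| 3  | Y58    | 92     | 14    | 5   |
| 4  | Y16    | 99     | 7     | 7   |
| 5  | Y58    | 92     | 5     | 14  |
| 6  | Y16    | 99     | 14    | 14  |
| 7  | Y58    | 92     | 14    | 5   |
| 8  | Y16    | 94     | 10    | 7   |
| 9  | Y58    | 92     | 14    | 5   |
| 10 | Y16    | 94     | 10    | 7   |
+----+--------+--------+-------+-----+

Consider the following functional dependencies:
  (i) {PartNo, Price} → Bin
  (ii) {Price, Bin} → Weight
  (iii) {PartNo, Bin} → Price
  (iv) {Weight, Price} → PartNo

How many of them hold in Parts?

4

(i) {PartNo, Price} → Bin: every LHS value maps to a single RHS value — holds.
(ii) {Price, Bin} → Weight: every LHS value maps to a single RHS value — holds.
(iii) {PartNo, Bin} → Price: every LHS value maps to a single RHS value — holds.
(iv) {Weight, Price} → PartNo: every LHS value maps to a single RHS value — holds.
4 of the 4 dependencies hold.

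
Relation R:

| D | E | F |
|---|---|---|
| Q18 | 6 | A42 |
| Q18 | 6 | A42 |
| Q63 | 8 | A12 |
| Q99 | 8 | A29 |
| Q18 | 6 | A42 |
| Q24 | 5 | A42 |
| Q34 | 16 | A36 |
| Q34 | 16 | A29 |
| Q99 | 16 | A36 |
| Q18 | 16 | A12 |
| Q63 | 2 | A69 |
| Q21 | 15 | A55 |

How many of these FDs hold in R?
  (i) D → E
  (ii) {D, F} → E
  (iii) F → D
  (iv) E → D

(i) D → E: D=Q18: 4 rows → E takes values {6, 16} — violation; D=Q63: 2 rows → E takes values {8, 2} — violation; D=Q99: 2 rows → E takes values {8, 16} — violation — fails.
(ii) {D, F} → E: every LHS value maps to a single RHS value — holds.
(iii) F → D: F=A42: 4 rows → D takes values {Q18, Q24} — violation; F=A12: 2 rows → D takes values {Q63, Q18} — violation; F=A29: 2 rows → D takes values {Q99, Q34} — violation; F=A36: 2 rows → D takes values {Q34, Q99} — violation — fails.
(iv) E → D: E=8: 2 rows → D takes values {Q63, Q99} — violation; E=16: 4 rows → D takes values {Q34, Q99, Q18} — violation — fails.
1 of the 4 dependencies holds.

1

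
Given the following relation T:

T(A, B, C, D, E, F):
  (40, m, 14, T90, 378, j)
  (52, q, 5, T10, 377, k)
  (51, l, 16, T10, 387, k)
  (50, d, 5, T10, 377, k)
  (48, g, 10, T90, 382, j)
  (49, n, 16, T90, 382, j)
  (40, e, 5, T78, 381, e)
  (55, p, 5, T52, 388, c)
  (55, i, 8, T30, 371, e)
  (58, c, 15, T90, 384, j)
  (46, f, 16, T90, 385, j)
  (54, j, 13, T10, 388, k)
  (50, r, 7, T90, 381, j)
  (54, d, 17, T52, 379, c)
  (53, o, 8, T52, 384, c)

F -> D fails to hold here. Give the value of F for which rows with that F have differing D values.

F=j: 6 rows → D = T90, T90, T90, T90, T90, T90 ✓
F=k: 4 rows → D = T10, T10, T10, T10 ✓
F=e: 2 rows → D takes values {T78, T30} — violation
F=c: 3 rows → D = T52, T52, T52 ✓
The only F value with inconsistent D is F=e.

e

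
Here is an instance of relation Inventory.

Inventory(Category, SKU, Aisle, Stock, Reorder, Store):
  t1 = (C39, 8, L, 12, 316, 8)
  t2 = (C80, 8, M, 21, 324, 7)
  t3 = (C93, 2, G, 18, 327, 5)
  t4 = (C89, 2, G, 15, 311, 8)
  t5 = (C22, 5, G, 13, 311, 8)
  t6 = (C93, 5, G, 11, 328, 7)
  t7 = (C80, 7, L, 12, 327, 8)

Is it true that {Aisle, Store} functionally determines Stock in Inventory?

(Aisle=L, Store=8): rows 1, 7 → Stock = 12, 12 ✓
(Aisle=M, Store=7): row 2 → Stock = 21 ✓
(Aisle=G, Store=5): row 3 → Stock = 18 ✓
(Aisle=G, Store=8): rows 4, 5 → Stock takes values {15, 13} — violation
(Aisle=G, Store=7): row 6 → Stock = 11 ✓
Two rows agree on {Aisle, Store} but differ on Stock, so {Aisle, Store} -> Stock does not hold.

No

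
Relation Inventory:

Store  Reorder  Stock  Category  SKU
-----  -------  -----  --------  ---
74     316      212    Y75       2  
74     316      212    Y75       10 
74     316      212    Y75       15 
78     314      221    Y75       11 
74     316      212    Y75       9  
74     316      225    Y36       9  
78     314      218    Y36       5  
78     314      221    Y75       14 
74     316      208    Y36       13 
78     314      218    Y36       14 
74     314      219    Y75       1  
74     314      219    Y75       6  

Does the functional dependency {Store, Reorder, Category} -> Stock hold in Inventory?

No

(Store=74, Reorder=316, Category=Y75): 4 rows → Stock = 212, 212, 212, 212 ✓
(Store=78, Reorder=314, Category=Y75): 2 rows → Stock = 221, 221 ✓
(Store=74, Reorder=316, Category=Y36): 2 rows → Stock takes values {225, 208} — violation
(Store=78, Reorder=314, Category=Y36): 2 rows → Stock = 218, 218 ✓
(Store=74, Reorder=314, Category=Y75): 2 rows → Stock = 219, 219 ✓
Two rows agree on {Store, Reorder, Category} but differ on Stock, so {Store, Reorder, Category} -> Stock does not hold.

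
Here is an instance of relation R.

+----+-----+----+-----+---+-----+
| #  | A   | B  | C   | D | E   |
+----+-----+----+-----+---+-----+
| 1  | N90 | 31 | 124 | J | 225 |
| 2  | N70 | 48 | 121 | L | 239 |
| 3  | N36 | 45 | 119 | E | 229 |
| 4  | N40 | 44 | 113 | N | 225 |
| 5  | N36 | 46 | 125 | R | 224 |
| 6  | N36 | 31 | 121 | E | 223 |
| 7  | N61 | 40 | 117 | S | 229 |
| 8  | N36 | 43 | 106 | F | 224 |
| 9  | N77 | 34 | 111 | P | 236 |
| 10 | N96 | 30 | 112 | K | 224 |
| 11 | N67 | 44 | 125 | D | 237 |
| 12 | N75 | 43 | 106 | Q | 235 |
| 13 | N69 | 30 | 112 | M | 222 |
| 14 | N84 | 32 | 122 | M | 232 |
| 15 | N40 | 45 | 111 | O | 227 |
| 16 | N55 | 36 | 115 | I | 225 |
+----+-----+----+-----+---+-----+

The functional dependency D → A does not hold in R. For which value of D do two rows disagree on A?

D=J: row 1 → A = N90 ✓
D=L: row 2 → A = N70 ✓
D=E: rows 3, 6 → A = N36, N36 ✓
D=N: row 4 → A = N40 ✓
D=R: row 5 → A = N36 ✓
D=S: row 7 → A = N61 ✓
D=F: row 8 → A = N36 ✓
D=P: row 9 → A = N77 ✓
D=K: row 10 → A = N96 ✓
D=D: row 11 → A = N67 ✓
D=Q: row 12 → A = N75 ✓
D=M: rows 13, 14 → A takes values {N69, N84} — violation
D=O: row 15 → A = N40 ✓
D=I: row 16 → A = N55 ✓
The only D value with inconsistent A is D=M.

M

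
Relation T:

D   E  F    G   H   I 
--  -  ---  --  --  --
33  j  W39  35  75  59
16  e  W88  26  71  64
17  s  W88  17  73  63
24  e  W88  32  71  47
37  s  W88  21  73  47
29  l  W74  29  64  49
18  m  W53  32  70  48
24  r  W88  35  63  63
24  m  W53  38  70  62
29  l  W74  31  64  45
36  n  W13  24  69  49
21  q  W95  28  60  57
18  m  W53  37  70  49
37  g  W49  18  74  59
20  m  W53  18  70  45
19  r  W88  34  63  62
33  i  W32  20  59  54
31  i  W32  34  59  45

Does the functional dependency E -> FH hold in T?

E=j: 1 row → {F,H} = (W39, 75) ✓
E=e: 2 rows → {F,H} = (W88, 71), (W88, 71) ✓
E=s: 2 rows → {F,H} = (W88, 73), (W88, 73) ✓
E=l: 2 rows → {F,H} = (W74, 64), (W74, 64) ✓
E=m: 4 rows → {F,H} = (W53, 70), (W53, 70), (W53, 70), (W53, 70) ✓
E=r: 2 rows → {F,H} = (W88, 63), (W88, 63) ✓
E=n: 1 row → {F,H} = (W13, 69) ✓
E=q: 1 row → {F,H} = (W95, 60) ✓
E=g: 1 row → {F,H} = (W49, 74) ✓
E=i: 2 rows → {F,H} = (W32, 59), (W32, 59) ✓
Every E value is associated with a single FH value, so E -> FH holds.

Yes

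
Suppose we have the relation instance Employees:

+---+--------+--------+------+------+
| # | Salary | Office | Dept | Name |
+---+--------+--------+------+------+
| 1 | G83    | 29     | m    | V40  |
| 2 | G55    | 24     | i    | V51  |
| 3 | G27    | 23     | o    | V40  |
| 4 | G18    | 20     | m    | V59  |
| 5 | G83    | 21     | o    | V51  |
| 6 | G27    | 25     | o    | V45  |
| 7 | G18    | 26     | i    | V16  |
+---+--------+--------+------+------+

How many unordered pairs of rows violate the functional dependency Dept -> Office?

5

Dept=m: violating pairs (1,4) — 1 pair.
Dept=i: violating pairs (2,7) — 1 pair.
Dept=o: violating pairs (3,5), (3,6), (5,6) — 3 pairs.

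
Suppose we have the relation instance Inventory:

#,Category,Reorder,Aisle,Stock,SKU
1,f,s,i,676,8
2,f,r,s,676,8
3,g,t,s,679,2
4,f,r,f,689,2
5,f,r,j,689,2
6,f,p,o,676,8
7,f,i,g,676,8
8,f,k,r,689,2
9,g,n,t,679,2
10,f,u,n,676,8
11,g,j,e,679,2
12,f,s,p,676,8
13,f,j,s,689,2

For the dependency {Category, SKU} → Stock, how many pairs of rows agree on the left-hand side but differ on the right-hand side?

0

(Category=f, SKU=8): all 6 rows agree on Stock — 0 pairs.
(Category=g, SKU=2): all 3 rows agree on Stock — 0 pairs.
(Category=f, SKU=2): all 4 rows agree on Stock — 0 pairs.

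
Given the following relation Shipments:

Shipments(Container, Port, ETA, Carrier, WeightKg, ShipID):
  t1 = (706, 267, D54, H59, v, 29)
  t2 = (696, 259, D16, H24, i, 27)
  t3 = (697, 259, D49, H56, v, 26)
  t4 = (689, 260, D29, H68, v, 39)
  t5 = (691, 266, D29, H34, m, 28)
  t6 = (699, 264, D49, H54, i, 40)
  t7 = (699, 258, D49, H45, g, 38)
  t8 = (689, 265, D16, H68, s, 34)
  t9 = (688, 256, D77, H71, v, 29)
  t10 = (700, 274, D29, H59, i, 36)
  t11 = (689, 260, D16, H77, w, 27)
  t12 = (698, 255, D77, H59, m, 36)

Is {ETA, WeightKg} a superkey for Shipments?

All 12 rows have distinct {ETA, WeightKg} values, so {ETA, WeightKg} → (all attributes) holds and {ETA, WeightKg} is a superkey.

Yes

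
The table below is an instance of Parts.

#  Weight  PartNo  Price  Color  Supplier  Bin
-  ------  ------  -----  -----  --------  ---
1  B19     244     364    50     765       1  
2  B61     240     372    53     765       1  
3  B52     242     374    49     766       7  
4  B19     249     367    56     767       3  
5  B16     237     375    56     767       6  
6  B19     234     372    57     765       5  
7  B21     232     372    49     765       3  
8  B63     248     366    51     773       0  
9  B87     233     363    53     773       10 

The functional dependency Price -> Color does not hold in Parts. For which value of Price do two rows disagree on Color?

372

Price=364: row 1 → Color = 50 ✓
Price=372: rows 2, 6, 7 → Color takes values {53, 57, 49} — violation
Price=374: row 3 → Color = 49 ✓
Price=367: row 4 → Color = 56 ✓
Price=375: row 5 → Color = 56 ✓
Price=366: row 8 → Color = 51 ✓
Price=363: row 9 → Color = 53 ✓
The only Price value with inconsistent Color is Price=372.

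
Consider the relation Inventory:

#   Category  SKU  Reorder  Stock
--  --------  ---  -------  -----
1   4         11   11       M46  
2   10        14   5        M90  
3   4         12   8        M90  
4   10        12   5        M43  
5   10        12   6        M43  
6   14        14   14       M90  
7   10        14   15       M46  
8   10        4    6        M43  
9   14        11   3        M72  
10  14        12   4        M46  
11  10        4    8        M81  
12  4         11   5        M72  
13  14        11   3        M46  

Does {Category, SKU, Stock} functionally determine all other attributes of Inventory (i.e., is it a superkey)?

No

Rows 4 and 5 have the same {Category, SKU, Stock} value (Category=10, SKU=12, Stock=M43) but are distinct tuples, so {Category, SKU, Stock} does not determine every attribute — not a superkey.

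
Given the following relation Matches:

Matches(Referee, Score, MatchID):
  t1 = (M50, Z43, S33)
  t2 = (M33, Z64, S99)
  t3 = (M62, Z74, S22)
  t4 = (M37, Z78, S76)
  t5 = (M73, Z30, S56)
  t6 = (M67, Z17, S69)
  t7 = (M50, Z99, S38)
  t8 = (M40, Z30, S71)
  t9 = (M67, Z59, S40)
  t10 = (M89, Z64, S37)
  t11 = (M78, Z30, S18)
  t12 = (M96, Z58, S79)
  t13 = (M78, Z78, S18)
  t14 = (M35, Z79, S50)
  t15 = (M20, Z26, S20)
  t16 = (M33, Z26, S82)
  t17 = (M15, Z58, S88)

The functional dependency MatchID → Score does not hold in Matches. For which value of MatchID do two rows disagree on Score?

S18

MatchID=S33: row 1 → Score = Z43 ✓
MatchID=S99: row 2 → Score = Z64 ✓
MatchID=S22: row 3 → Score = Z74 ✓
MatchID=S76: row 4 → Score = Z78 ✓
MatchID=S56: row 5 → Score = Z30 ✓
MatchID=S69: row 6 → Score = Z17 ✓
MatchID=S38: row 7 → Score = Z99 ✓
MatchID=S71: row 8 → Score = Z30 ✓
MatchID=S40: row 9 → Score = Z59 ✓
MatchID=S37: row 10 → Score = Z64 ✓
MatchID=S18: rows 11, 13 → Score takes values {Z30, Z78} — violation
MatchID=S79: row 12 → Score = Z58 ✓
MatchID=S50: row 14 → Score = Z79 ✓
MatchID=S20: row 15 → Score = Z26 ✓
MatchID=S82: row 16 → Score = Z26 ✓
MatchID=S88: row 17 → Score = Z58 ✓
The only MatchID value with inconsistent Score is MatchID=S18.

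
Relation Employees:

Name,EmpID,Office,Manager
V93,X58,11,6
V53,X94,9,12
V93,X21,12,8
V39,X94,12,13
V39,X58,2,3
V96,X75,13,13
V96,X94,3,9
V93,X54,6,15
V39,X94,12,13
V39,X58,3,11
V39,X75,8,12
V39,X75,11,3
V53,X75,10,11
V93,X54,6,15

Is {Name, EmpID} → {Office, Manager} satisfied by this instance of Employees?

No

(Name=V93, EmpID=X58): 1 row → {Office,Manager} = (11, 6) ✓
(Name=V53, EmpID=X94): 1 row → {Office,Manager} = (9, 12) ✓
(Name=V93, EmpID=X21): 1 row → {Office,Manager} = (12, 8) ✓
(Name=V39, EmpID=X94): 2 rows → {Office,Manager} = (12, 13), (12, 13) ✓
(Name=V39, EmpID=X58): 2 rows → {Office,Manager} takes values {(2, 3), (3, 11)} — violation
(Name=V96, EmpID=X75): 1 row → {Office,Manager} = (13, 13) ✓
(Name=V96, EmpID=X94): 1 row → {Office,Manager} = (3, 9) ✓
(Name=V93, EmpID=X54): 2 rows → {Office,Manager} = (6, 15), (6, 15) ✓
(Name=V39, EmpID=X75): 2 rows → {Office,Manager} takes values {(8, 12), (11, 3)} — violation
(Name=V53, EmpID=X75): 1 row → {Office,Manager} = (10, 11) ✓
Two rows agree on {Name, EmpID} but differ on {Office, Manager}, so {Name, EmpID} → {Office, Manager} does not hold.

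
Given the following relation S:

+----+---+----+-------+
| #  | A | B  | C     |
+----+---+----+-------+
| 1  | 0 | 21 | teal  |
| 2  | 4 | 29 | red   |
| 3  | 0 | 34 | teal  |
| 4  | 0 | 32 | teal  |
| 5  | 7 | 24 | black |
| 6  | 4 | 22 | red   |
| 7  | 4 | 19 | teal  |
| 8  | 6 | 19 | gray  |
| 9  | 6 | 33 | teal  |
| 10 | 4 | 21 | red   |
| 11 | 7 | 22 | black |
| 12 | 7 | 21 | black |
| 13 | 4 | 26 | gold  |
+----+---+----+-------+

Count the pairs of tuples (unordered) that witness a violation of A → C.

A=0: all 3 rows agree on C — 0 pairs.
A=4: violating pairs (2,7), (2,13), (6,7), (6,13), (7,10), (7,13), (10,13) — 7 pairs.
A=7: all 3 rows agree on C — 0 pairs.
A=6: violating pairs (8,9) — 1 pair.

8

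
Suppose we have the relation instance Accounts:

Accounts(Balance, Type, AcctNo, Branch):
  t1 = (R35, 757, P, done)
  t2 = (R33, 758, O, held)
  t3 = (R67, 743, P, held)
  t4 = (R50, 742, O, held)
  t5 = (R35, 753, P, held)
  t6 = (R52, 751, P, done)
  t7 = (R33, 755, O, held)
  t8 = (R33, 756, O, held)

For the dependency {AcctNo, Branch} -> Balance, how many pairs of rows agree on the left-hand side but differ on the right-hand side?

5

(AcctNo=P, Branch=done): violating pairs (1,6) — 1 pair.
(AcctNo=O, Branch=held): violating pairs (2,4), (4,7), (4,8) — 3 pairs.
(AcctNo=P, Branch=held): violating pairs (3,5) — 1 pair.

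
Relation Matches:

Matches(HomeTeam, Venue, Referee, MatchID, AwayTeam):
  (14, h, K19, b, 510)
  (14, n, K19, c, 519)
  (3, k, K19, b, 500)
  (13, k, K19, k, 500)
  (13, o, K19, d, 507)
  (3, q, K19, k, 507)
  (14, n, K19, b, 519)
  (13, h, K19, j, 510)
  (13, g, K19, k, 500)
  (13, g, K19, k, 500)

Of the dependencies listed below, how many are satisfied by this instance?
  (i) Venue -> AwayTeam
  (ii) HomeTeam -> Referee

2

(i) Venue -> AwayTeam: every LHS value maps to a single RHS value — holds.
(ii) HomeTeam -> Referee: every LHS value maps to a single RHS value — holds.
2 of the 2 dependencies hold.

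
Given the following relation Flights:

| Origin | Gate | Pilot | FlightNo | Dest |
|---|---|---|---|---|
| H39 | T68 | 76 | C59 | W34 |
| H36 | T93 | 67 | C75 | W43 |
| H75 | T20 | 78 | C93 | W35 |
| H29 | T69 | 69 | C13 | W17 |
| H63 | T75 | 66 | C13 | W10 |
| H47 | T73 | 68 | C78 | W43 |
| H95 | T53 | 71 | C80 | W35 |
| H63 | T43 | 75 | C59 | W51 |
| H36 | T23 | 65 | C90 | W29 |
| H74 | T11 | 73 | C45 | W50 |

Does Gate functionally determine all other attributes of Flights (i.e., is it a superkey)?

Yes

All 10 rows have distinct Gate values, so Gate → (all attributes) holds and Gate is a superkey.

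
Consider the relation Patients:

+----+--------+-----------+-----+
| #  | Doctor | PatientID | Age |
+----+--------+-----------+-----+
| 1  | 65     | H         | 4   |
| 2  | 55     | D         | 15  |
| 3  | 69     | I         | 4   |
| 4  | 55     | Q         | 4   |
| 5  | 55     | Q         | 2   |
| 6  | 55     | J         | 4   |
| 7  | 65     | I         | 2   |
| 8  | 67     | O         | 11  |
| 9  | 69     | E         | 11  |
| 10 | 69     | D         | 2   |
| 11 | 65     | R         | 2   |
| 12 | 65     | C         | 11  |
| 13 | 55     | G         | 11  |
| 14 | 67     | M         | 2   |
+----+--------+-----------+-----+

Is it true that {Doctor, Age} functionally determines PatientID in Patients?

No

(Doctor=65, Age=4): row 1 → PatientID = H ✓
(Doctor=55, Age=15): row 2 → PatientID = D ✓
(Doctor=69, Age=4): row 3 → PatientID = I ✓
(Doctor=55, Age=4): rows 4, 6 → PatientID takes values {Q, J} — violation
(Doctor=55, Age=2): row 5 → PatientID = Q ✓
(Doctor=65, Age=2): rows 7, 11 → PatientID takes values {I, R} — violation
(Doctor=67, Age=11): row 8 → PatientID = O ✓
(Doctor=69, Age=11): row 9 → PatientID = E ✓
(Doctor=69, Age=2): row 10 → PatientID = D ✓
(Doctor=65, Age=11): row 12 → PatientID = C ✓
(Doctor=55, Age=11): row 13 → PatientID = G ✓
(Doctor=67, Age=2): row 14 → PatientID = M ✓
Two rows agree on {Doctor, Age} but differ on PatientID, so {Doctor, Age} → PatientID does not hold.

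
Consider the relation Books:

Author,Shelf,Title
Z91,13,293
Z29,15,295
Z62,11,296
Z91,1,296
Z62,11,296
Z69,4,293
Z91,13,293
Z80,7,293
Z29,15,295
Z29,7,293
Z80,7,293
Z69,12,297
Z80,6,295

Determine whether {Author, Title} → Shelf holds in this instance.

Yes

(Author=Z91, Title=293): 2 rows → Shelf = 13, 13 ✓
(Author=Z29, Title=295): 2 rows → Shelf = 15, 15 ✓
(Author=Z62, Title=296): 2 rows → Shelf = 11, 11 ✓
(Author=Z91, Title=296): 1 row → Shelf = 1 ✓
(Author=Z69, Title=293): 1 row → Shelf = 4 ✓
(Author=Z80, Title=293): 2 rows → Shelf = 7, 7 ✓
(Author=Z29, Title=293): 1 row → Shelf = 7 ✓
(Author=Z69, Title=297): 1 row → Shelf = 12 ✓
(Author=Z80, Title=295): 1 row → Shelf = 6 ✓
Every {Author, Title} value is associated with a single Shelf value, so {Author, Title} → Shelf holds.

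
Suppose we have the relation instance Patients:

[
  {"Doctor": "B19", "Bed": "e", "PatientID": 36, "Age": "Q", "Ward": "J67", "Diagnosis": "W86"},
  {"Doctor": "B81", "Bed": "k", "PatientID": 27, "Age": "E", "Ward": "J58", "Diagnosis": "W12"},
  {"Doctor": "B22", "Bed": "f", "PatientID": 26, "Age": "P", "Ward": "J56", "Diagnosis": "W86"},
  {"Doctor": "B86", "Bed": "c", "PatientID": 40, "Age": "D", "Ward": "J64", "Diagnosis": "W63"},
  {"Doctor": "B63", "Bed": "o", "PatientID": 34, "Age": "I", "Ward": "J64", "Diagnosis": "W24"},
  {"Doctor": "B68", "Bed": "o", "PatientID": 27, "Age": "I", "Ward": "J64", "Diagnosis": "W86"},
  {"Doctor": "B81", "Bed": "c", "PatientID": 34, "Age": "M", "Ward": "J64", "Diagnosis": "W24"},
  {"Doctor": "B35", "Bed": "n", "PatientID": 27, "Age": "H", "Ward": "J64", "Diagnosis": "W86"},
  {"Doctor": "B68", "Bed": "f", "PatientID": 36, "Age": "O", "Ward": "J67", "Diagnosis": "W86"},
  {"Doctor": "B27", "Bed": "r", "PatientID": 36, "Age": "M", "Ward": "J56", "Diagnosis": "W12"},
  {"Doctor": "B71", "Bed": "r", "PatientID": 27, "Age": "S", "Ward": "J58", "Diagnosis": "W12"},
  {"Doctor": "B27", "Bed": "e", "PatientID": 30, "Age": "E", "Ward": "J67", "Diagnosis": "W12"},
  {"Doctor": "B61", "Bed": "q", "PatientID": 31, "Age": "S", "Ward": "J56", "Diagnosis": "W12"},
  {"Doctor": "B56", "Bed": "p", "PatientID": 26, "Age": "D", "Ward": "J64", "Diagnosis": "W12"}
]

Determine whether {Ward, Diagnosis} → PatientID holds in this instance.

(Ward=J67, Diagnosis=W86): 2 rows → PatientID = 36, 36 ✓
(Ward=J58, Diagnosis=W12): 2 rows → PatientID = 27, 27 ✓
(Ward=J56, Diagnosis=W86): 1 row → PatientID = 26 ✓
(Ward=J64, Diagnosis=W63): 1 row → PatientID = 40 ✓
(Ward=J64, Diagnosis=W24): 2 rows → PatientID = 34, 34 ✓
(Ward=J64, Diagnosis=W86): 2 rows → PatientID = 27, 27 ✓
(Ward=J56, Diagnosis=W12): 2 rows → PatientID takes values {36, 31} — violation
(Ward=J67, Diagnosis=W12): 1 row → PatientID = 30 ✓
(Ward=J64, Diagnosis=W12): 1 row → PatientID = 26 ✓
Two rows agree on {Ward, Diagnosis} but differ on PatientID, so {Ward, Diagnosis} → PatientID does not hold.

No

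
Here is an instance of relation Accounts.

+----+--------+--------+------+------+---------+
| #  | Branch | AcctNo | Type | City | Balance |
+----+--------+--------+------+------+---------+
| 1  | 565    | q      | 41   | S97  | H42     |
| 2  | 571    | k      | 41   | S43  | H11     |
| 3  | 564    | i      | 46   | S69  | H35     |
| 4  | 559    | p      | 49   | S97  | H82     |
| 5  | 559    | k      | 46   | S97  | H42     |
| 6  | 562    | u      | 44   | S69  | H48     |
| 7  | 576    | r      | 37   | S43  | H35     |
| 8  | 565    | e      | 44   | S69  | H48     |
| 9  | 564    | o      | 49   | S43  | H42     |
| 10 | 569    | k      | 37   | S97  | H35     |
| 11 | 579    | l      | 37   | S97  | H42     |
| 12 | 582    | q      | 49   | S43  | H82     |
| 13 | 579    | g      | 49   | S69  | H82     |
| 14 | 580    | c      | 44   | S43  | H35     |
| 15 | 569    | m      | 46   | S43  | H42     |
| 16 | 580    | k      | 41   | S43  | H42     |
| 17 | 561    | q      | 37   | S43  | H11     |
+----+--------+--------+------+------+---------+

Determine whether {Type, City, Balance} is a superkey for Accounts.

No

Rows 6 and 8 have the same {Type, City, Balance} value (Type=44, City=S69, Balance=H48) but are distinct tuples, so {Type, City, Balance} does not determine every attribute — not a superkey.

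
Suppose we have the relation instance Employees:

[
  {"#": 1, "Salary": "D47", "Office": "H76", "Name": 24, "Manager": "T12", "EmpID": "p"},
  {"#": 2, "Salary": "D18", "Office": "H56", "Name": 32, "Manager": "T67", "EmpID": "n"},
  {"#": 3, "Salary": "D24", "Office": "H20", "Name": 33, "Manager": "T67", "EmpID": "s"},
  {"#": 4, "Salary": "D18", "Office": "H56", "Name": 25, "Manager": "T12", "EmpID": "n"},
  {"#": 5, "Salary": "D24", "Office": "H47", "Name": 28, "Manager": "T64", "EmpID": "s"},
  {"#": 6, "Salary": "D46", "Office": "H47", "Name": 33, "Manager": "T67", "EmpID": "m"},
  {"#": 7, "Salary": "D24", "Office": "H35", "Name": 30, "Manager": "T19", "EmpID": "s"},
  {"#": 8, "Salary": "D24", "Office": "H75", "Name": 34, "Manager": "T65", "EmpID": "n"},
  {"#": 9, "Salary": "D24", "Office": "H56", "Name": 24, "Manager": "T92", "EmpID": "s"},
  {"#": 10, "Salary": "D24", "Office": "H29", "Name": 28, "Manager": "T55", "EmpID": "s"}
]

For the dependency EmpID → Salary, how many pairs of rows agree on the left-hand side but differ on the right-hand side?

2

EmpID=n: violating pairs (2,8), (4,8) — 2 pairs.
EmpID=s: all 5 rows agree on Salary — 0 pairs.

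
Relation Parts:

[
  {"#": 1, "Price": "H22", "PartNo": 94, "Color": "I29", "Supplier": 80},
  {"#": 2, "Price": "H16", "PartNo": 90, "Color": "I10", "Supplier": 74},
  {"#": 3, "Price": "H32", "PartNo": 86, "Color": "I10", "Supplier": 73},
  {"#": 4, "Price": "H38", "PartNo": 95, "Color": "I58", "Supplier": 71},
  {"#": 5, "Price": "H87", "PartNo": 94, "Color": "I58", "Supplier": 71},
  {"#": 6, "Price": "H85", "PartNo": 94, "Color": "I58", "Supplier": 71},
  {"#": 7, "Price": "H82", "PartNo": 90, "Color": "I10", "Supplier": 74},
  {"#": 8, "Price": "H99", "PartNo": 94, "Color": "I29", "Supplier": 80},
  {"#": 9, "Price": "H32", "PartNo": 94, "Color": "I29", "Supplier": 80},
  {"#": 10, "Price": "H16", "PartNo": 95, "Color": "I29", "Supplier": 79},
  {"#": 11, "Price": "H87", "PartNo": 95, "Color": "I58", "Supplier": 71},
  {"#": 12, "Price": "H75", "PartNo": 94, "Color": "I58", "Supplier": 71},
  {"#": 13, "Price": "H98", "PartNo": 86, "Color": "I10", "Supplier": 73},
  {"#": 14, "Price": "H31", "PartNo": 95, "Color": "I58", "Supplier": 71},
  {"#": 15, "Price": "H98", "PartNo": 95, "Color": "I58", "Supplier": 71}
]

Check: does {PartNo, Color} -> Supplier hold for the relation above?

Yes

(PartNo=94, Color=I29): rows 1, 8, 9 → Supplier = 80, 80, 80 ✓
(PartNo=90, Color=I10): rows 2, 7 → Supplier = 74, 74 ✓
(PartNo=86, Color=I10): rows 3, 13 → Supplier = 73, 73 ✓
(PartNo=95, Color=I58): rows 4, 11, 14, 15 → Supplier = 71, 71, 71, 71 ✓
(PartNo=94, Color=I58): rows 5, 6, 12 → Supplier = 71, 71, 71 ✓
(PartNo=95, Color=I29): row 10 → Supplier = 79 ✓
Every {PartNo, Color} value is associated with a single Supplier value, so {PartNo, Color} -> Supplier holds.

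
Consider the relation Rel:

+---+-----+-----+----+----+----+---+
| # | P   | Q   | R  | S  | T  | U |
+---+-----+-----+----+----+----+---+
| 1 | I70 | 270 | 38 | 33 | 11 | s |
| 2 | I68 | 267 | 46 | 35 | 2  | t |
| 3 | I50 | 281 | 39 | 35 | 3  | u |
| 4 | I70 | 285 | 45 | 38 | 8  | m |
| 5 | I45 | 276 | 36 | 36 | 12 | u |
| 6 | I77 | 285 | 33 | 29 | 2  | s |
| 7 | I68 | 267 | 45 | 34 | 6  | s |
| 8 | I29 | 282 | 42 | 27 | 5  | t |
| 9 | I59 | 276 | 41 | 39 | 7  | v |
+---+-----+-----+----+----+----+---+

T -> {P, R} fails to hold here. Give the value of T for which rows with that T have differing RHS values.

T=11: row 1 → {P,R} = (I70, 38) ✓
T=2: rows 2, 6 → {P,R} takes values {(I68, 46), (I77, 33)} — violation
T=3: row 3 → {P,R} = (I50, 39) ✓
T=8: row 4 → {P,R} = (I70, 45) ✓
T=12: row 5 → {P,R} = (I45, 36) ✓
T=6: row 7 → {P,R} = (I68, 45) ✓
T=5: row 8 → {P,R} = (I29, 42) ✓
T=7: row 9 → {P,R} = (I59, 41) ✓
The only T value with inconsistent RHS is T=2.

2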